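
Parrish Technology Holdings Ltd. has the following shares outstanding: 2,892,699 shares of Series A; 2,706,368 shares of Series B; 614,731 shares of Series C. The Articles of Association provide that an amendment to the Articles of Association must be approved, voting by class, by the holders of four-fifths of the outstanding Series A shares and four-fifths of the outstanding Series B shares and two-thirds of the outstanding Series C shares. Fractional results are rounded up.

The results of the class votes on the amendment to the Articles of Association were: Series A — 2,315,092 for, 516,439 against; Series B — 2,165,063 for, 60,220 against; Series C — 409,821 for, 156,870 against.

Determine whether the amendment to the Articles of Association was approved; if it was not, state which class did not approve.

Not approved — the Series B shares did not give the required vote.

Series A: 4/5 of 2892699 = 2314159.20, rounded up to 2314160; 2,314,160 required, 2,315,092 in favor — approved.
Series B: 4/5 of 2706368 = 2165094.40, rounded up to 2165095; 2,165,095 required, 2,165,063 in favor — not approved.
Series C: 2/3 of 614731 = 409820.67, rounded up to 409821; 409,821 required, 409,821 in favor — approved.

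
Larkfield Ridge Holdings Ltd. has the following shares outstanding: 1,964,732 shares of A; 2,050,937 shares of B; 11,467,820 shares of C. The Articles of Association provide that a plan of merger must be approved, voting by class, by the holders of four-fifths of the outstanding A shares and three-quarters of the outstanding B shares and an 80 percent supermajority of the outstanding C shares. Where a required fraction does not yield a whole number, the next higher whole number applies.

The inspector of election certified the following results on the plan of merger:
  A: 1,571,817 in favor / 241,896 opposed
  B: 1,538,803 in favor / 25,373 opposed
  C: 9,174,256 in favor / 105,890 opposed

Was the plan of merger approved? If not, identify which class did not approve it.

Approved — every class gave the required vote.

A: 4/5 of 1964732 = 1571785.60, rounded up to 1571786; 1,571,786 required, 1,571,817 in favor — approved.
B: 3/4 of 2050937 = 1538202.75, rounded up to 1538203; 1,538,203 required, 1,538,803 in favor — approved.
C: 4/5 of 11467820 = 9174256; 9,174,256 required, 9,174,256 in favor — approved.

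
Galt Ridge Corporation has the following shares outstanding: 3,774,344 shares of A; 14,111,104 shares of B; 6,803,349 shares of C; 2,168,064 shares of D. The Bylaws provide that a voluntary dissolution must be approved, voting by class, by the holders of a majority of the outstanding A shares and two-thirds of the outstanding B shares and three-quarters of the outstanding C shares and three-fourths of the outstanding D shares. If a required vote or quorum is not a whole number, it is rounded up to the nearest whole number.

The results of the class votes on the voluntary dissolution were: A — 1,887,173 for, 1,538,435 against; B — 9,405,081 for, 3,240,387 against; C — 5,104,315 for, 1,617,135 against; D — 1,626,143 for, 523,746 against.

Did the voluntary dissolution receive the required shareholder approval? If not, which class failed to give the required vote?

Not approved — the B shares did not give the required vote.

A: a majority of 3774344 is 1887173; 1,887,173 required, 1,887,173 in favor — approved.
B: 2/3 of 14111104 = 9407402.67, rounded up to 9407403; 9,407,403 required, 9,405,081 in favor — not approved.
C: 3/4 of 6803349 = 5102511.75, rounded up to 5102512; 5,102,512 required, 5,104,315 in favor — approved.
D: 3/4 of 2168064 = 1626048; 1,626,048 required, 1,626,143 in favor — approved.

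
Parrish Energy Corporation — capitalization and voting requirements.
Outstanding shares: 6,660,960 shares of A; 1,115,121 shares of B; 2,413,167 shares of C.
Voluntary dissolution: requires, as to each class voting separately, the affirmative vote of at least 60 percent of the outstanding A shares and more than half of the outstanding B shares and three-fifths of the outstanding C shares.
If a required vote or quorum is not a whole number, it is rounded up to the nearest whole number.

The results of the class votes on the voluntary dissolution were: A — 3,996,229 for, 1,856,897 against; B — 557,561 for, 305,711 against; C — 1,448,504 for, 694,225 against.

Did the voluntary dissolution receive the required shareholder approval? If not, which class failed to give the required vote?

Not approved — the A shares did not give the required vote.

A: 3/5 of 6660960 = 3996576; 3,996,576 required, 3,996,229 in favor — not approved.
B: a majority of 1115121 is 557561; 557,561 required, 557,561 in favor — approved.
C: 3/5 of 2413167 = 1447900.20, rounded up to 1447901; 1,447,901 required, 1,448,504 in favor — approved.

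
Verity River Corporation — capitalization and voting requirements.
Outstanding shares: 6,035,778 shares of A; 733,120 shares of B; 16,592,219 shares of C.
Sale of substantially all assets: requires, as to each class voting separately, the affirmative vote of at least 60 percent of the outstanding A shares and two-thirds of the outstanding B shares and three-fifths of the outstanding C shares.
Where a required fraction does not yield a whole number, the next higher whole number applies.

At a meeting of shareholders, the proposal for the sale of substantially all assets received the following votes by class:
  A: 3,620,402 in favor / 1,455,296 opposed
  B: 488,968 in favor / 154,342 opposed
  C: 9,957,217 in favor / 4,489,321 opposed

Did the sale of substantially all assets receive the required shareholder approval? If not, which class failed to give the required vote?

A: 3/5 of 6035778 = 3621466.80, rounded up to 3621467; 3,621,467 required, 3,620,402 in favor — not approved.
B: 2/3 of 733120 = 488746.67, rounded up to 488747; 488,747 required, 488,968 in favor — approved.
C: 3/5 of 16592219 = 9955331.40, rounded up to 9955332; 9,955,332 required, 9,957,217 in favor — approved.

Not approved — the A shares did not give the required vote.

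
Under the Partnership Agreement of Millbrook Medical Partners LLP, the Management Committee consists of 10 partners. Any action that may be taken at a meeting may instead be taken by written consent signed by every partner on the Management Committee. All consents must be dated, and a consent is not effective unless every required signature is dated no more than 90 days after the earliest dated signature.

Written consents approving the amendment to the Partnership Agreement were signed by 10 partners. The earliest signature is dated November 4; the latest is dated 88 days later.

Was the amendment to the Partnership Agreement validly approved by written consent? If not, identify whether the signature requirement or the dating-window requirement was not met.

Effective — both the signature and dating-window requirements are satisfied.

Signatures required: all of 10 — unanimous means all 10, so 10 needed; 10 signed. Sufficient.
Dating window: the latest signature is 88 days after the earliest; the limit is 90 days. Within the window.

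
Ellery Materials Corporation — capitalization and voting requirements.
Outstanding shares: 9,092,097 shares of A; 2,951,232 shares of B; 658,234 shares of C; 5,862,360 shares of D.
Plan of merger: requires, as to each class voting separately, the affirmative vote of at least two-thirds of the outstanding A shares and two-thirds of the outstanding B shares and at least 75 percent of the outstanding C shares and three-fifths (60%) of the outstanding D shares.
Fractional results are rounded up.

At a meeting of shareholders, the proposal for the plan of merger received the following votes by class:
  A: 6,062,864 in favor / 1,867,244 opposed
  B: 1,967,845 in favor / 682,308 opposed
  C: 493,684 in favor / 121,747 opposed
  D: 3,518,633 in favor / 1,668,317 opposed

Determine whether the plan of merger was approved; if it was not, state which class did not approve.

Approved — every class gave the required vote.

A: 2/3 of 9092097 = 6061398; 6,061,398 required, 6,062,864 in favor — approved.
B: 2/3 of 2951232 = 1967488; 1,967,488 required, 1,967,845 in favor — approved.
C: 3/4 of 658234 = 493675.50, rounded up to 493676; 493,676 required, 493,684 in favor — approved.
D: 3/5 of 5862360 = 3517416; 3,517,416 required, 3,518,633 in favor — approved.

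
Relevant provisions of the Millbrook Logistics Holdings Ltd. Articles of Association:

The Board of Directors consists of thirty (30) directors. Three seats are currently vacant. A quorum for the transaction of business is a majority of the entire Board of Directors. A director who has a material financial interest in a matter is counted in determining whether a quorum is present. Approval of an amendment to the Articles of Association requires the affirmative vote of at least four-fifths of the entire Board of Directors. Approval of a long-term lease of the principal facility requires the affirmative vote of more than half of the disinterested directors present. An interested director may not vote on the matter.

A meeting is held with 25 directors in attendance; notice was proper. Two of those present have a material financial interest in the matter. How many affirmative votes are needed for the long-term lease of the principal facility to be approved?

12

The long-term lease of the principal facility requires a majority of the disinterested directors present (25 − 2 = 23).
A majority of 23 is 12.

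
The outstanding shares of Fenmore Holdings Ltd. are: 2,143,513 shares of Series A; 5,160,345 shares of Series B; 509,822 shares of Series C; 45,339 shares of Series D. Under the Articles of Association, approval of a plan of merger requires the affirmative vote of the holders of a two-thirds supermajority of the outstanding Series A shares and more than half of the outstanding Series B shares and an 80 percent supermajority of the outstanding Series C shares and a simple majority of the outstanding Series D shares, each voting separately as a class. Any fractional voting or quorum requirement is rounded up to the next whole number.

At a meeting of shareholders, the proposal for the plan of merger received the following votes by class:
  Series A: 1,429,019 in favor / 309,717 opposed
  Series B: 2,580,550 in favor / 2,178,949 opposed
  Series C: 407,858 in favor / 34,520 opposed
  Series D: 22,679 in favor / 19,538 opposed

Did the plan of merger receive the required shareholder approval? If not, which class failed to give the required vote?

Series A: 2/3 of 2143513 = 1429008.67, rounded up to 1429009; 1,429,009 required, 1,429,019 in favor — approved.
Series B: a majority of 5160345 is 2580173; 2,580,173 required, 2,580,550 in favor — approved.
Series C: 4/5 of 509822 = 407857.60, rounded up to 407858; 407,858 required, 407,858 in favor — approved.
Series D: a majority of 45339 is 22670; 22,670 required, 22,679 in favor — approved.

Approved — every class gave the required vote.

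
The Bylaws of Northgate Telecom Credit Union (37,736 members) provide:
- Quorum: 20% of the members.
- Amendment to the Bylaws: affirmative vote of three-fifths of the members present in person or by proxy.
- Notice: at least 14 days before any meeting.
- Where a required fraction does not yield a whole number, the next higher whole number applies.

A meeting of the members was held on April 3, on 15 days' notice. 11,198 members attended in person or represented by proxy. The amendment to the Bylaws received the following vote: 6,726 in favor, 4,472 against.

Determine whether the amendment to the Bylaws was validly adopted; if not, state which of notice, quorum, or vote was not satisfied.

Notice: 15 days given; 14 required. Satisfied.
Quorum: 20% of 37,736 = 7,547.20, rounded up to 7,548; 11,198 present. Satisfied.
Vote: requires three-fifths of those present (11,198); 3/5 of 11198 = 6718.80, rounded up to 6719, so 6,719 needed; 6,726 in favor. Satisfied.

Valid — all requirements satisfied.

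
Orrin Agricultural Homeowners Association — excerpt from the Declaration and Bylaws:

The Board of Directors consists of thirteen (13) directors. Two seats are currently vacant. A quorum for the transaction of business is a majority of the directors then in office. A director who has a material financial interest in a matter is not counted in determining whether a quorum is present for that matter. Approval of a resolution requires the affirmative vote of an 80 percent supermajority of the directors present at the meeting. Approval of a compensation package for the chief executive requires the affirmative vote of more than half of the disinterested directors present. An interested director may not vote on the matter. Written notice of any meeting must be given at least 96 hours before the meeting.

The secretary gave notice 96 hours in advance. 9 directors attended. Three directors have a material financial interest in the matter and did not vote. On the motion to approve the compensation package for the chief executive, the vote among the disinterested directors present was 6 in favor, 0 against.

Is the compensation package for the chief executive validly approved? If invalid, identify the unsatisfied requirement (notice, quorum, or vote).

Valid — all requirements satisfied.

Notice: 96 hours given; 96 required (96 ≥ 96). Satisfied.
Quorum: 9 present, but the 3 interested directors do not count, leaving 6. Quorum is 6. Satisfied.
Vote: the compensation package for the chief executive requires a majority of the disinterested directors present (9 − 3 = 6). A majority of 6 is 4, so 4 affirmative votes are needed; 6 voted in favor. Satisfied.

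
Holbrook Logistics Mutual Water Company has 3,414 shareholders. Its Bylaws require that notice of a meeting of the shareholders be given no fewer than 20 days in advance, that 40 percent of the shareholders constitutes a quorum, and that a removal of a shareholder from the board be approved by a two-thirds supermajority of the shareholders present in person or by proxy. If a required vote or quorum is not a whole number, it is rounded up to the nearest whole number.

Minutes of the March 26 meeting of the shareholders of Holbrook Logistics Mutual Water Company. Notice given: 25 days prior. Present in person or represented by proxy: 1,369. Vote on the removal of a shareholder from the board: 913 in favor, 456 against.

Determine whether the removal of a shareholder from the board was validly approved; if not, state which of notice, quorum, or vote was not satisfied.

Notice: 25 days given; 20 required. Satisfied.
Quorum: 40% of 3,414 = 1,365.60, rounded up to 1,366; 1,369 present. Satisfied.
Vote: requires two-thirds of those present (1,369); 2/3 of 1369 = 912.67, rounded up to 913, so 913 needed; 913 in favor. Satisfied.

Valid — all requirements satisfied.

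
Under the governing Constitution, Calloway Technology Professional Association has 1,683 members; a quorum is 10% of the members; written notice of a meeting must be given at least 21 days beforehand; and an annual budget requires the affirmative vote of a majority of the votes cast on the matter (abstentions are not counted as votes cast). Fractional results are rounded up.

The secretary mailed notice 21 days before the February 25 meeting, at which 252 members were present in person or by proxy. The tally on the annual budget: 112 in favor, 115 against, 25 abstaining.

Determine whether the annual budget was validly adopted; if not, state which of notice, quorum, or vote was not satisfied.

Invalid — vote requirement not satisfied.

Notice: 21 days given; 21 required. Satisfied.
Quorum: 10% of 1,683 = 168.30, rounded up to 169; 252 present. Satisfied.
Vote: requires a majority of the votes cast (252 − 25 abstaining = 227); a majority of 227 is 114, so 114 needed; 112 in favor. Not satisfied.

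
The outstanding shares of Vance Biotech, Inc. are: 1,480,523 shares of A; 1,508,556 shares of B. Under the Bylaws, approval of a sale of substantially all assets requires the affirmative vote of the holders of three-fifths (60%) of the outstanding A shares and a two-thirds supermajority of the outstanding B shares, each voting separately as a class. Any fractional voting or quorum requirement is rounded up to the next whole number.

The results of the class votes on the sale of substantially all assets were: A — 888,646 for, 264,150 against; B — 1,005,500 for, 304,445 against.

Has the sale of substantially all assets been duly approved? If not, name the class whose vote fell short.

A: 3/5 of 1480523 = 888313.80, rounded up to 888314; 888,314 required, 888,646 in favor — approved.
B: 2/3 of 1508556 = 1005704; 1,005,704 required, 1,005,500 in favor — not approved.

Not approved — the B shares did not give the required vote.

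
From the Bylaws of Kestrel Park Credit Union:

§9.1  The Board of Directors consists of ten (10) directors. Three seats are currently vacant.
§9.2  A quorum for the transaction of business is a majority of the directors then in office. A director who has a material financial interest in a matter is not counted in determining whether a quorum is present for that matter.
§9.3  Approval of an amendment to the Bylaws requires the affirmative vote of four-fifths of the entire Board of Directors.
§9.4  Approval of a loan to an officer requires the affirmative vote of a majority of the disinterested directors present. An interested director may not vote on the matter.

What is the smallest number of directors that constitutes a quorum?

4

A majority of 7 is 4.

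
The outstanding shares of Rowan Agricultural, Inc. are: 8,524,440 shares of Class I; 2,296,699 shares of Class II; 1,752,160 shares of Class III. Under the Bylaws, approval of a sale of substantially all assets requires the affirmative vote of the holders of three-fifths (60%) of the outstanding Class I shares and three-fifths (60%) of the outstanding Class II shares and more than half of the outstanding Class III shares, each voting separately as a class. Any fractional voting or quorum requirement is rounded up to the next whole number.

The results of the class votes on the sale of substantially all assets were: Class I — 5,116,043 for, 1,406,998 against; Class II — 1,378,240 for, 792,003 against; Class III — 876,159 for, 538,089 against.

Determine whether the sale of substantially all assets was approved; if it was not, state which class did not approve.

Class I: 3/5 of 8524440 = 5114664; 5,114,664 required, 5,116,043 in favor — approved.
Class II: 3/5 of 2296699 = 1378019.40, rounded up to 1378020; 1,378,020 required, 1,378,240 in favor — approved.
Class III: a majority of 1752160 is 876081; 876,081 required, 876,159 in favor — approved.

Approved — every class gave the required vote.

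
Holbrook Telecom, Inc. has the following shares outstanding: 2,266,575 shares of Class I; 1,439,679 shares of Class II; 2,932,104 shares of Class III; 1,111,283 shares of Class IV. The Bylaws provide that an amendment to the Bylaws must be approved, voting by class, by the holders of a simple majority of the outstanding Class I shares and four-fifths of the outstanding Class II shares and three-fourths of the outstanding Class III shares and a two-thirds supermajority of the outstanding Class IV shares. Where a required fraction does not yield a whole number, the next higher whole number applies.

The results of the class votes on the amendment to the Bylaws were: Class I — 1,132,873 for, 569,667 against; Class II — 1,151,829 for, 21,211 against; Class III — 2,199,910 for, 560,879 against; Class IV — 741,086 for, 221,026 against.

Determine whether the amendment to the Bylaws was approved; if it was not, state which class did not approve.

Not approved — the Class I shares did not give the required vote.

Class I: a majority of 2266575 is 1133288; 1,133,288 required, 1,132,873 in favor — not approved.
Class II: 4/5 of 1439679 = 1151743.20, rounded up to 1151744; 1,151,744 required, 1,151,829 in favor — approved.
Class III: 3/4 of 2932104 = 2199078; 2,199,078 required, 2,199,910 in favor — approved.
Class IV: 2/3 of 1111283 = 740855.33, rounded up to 740856; 740,856 required, 741,086 in favor — approved.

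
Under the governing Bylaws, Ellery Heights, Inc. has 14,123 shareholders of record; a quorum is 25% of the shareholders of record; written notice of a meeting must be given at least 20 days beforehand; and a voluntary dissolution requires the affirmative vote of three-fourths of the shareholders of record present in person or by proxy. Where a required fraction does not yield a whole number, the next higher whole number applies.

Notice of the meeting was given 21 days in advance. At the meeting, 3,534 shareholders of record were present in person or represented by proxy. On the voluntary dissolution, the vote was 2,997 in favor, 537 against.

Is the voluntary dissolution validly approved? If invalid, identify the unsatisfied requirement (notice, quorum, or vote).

Notice: 21 days given; 20 required. Satisfied.
Quorum: 25% of 14,123 = 3,530.75, rounded up to 3,531; 3,534 present. Satisfied.
Vote: requires three-fourths of those present (3,534); 3/4 of 3534 = 2650.50, rounded up to 2651, so 2,651 needed; 2,997 in favor. Satisfied.

Valid — all requirements satisfied.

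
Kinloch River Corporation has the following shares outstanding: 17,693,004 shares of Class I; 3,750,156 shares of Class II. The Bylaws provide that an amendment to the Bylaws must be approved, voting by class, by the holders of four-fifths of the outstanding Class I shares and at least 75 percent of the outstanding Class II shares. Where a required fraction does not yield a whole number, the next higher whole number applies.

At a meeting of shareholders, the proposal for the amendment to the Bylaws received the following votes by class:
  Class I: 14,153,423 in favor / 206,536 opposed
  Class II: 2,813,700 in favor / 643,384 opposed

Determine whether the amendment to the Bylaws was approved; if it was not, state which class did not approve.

Not approved — the Class I shares did not give the required vote.

Class I: 4/5 of 17693004 = 14154403.20, rounded up to 14154404; 14,154,404 required, 14,153,423 in favor — not approved.
Class II: 3/4 of 3750156 = 2812617; 2,812,617 required, 2,813,700 in favor — approved.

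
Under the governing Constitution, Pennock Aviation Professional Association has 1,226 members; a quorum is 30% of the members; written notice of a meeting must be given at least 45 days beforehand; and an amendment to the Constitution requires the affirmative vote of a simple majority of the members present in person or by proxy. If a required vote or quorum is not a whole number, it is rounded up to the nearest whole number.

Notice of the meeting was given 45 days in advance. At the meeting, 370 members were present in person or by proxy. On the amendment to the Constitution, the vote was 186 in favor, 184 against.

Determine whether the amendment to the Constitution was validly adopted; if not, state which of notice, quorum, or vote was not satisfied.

Valid — all requirements satisfied.

Notice: 45 days given; 45 required. Satisfied.
Quorum: 30% of 1,226 = 367.80, rounded up to 368; 370 present. Satisfied.
Vote: requires a majority of those present (370); a majority of 370 is 186, so 186 needed; 186 in favor. Satisfied.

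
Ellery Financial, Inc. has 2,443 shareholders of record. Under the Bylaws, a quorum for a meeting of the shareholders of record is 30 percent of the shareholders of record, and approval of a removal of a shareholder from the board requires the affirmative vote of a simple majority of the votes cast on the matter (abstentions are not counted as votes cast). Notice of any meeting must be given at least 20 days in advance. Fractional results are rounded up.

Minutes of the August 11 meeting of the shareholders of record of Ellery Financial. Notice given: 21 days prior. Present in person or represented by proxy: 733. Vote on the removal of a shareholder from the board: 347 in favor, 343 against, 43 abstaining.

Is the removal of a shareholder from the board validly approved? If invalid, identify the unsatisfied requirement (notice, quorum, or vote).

Valid — all requirements satisfied.

Notice: 21 days given; 20 required. Satisfied.
Quorum: 30% of 2,443 = 732.90, rounded up to 733; 733 present. Satisfied.
Vote: requires a majority of the votes cast (733 − 43 abstaining = 690); a majority of 690 is 346, so 346 needed; 347 in favor. Satisfied.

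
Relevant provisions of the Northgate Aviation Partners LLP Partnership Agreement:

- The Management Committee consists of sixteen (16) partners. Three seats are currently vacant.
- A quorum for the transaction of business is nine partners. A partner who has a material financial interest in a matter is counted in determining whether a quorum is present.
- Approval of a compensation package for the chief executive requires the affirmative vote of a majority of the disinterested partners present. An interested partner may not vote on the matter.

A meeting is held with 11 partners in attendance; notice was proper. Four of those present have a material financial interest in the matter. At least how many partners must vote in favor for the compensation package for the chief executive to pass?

The compensation package for the chief executive requires a majority of the disinterested partners present (11 − 4 = 7).
A majority of 7 is 4.

4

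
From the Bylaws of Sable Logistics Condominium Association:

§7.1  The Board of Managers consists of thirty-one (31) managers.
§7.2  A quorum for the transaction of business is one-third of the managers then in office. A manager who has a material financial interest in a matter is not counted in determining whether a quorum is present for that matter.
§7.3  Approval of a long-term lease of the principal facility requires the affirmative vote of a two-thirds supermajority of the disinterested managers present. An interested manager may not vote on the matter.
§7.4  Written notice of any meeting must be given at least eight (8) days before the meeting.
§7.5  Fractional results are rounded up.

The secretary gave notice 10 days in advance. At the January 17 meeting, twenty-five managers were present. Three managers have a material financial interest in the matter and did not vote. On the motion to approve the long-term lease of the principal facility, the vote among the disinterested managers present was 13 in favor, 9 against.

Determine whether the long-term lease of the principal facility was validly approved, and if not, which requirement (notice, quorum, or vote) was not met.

Invalid — vote requirement not satisfied.

Notice: 10 days given; 8 required (10 ≥ 8). Satisfied.
Quorum: 25 present, but the 3 interested managers do not count, leaving 22. Quorum is 11. Satisfied.
Vote: the long-term lease of the principal facility requires two-thirds of the disinterested managers present (25 − 3 = 22). 2/3 of 22 = 14.67, rounded up to 15, so 15 affirmative votes are needed; 13 voted in favor. Not satisfied.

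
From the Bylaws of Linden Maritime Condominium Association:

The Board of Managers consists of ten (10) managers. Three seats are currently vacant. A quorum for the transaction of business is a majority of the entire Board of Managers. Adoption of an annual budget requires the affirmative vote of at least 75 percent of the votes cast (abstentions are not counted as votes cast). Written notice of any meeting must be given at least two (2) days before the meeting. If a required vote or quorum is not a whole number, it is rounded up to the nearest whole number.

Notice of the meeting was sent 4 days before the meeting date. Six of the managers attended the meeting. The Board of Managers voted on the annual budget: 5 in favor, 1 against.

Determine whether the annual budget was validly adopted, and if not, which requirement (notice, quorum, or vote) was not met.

Notice: 4 days given; 2 required (4 ≥ 2). Satisfied.
Quorum: 6 present; quorum is 6. Satisfied.
Vote: the annual budget requires three-fourths of the votes cast (6). 3/4 of 6 = 4.50, rounded up to 5, so 5 affirmative votes are needed; 5 voted in favor. Satisfied.

Valid — all requirements satisfied.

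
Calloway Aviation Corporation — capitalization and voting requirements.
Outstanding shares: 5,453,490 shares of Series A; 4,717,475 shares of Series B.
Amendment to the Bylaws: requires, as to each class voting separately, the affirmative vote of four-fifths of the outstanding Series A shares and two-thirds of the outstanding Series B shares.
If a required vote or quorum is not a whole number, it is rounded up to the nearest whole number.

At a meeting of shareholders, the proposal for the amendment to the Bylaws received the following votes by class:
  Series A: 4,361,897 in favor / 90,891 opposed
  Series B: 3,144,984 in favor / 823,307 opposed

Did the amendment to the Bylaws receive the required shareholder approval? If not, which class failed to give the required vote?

Not approved — the Series A shares did not give the required vote.

Series A: 4/5 of 5453490 = 4362792; 4,362,792 required, 4,361,897 in favor — not approved.
Series B: 2/3 of 4717475 = 3144983.33, rounded up to 3144984; 3,144,984 required, 3,144,984 in favor — approved.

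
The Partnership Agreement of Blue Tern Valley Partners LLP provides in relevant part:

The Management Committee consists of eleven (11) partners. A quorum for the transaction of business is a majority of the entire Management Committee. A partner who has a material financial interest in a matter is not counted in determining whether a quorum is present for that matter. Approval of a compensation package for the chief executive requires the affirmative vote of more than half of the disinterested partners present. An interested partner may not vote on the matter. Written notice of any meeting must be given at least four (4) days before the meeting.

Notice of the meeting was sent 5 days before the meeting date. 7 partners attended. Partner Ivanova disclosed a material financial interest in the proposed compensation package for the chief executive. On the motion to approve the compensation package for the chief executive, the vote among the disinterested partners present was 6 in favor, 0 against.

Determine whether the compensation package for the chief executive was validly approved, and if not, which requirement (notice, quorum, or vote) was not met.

Notice: 5 days given; 4 required (5 ≥ 4). Satisfied.
Quorum: 7 present, but the 1 interested partner does not count, leaving 6. Quorum is 6. Satisfied.
Vote: the compensation package for the chief executive requires a majority of the disinterested partners present (7 − 1 = 6). A majority of 6 is 4, so 4 affirmative votes are needed; 6 voted in favor. Satisfied.

Valid — all requirements satisfied.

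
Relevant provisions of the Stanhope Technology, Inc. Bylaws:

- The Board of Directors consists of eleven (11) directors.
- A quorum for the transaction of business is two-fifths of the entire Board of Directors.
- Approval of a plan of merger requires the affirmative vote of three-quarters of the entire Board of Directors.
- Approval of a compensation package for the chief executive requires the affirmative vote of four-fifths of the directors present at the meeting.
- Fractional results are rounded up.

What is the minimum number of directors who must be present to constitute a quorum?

2/5 of 11 = 4.40, rounded up to 5.

5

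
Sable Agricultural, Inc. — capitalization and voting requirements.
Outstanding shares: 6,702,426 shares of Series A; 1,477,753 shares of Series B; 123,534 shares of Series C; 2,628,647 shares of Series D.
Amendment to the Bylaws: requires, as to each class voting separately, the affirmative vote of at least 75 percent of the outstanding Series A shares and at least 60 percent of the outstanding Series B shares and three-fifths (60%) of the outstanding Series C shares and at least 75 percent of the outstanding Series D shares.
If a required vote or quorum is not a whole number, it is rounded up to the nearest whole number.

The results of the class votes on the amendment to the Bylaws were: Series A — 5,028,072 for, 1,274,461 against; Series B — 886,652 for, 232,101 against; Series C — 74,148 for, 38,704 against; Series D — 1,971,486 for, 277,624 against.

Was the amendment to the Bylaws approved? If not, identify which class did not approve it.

Approved — every class gave the required vote.

Series A: 3/4 of 6702426 = 5026819.50, rounded up to 5026820; 5,026,820 required, 5,028,072 in favor — approved.
Series B: 3/5 of 1477753 = 886651.80, rounded up to 886652; 886,652 required, 886,652 in favor — approved.
Series C: 3/5 of 123534 = 74120.40, rounded up to 74121; 74,121 required, 74,148 in favor — approved.
Series D: 3/4 of 2628647 = 1971485.25, rounded up to 1971486; 1,971,486 required, 1,971,486 in favor — approved.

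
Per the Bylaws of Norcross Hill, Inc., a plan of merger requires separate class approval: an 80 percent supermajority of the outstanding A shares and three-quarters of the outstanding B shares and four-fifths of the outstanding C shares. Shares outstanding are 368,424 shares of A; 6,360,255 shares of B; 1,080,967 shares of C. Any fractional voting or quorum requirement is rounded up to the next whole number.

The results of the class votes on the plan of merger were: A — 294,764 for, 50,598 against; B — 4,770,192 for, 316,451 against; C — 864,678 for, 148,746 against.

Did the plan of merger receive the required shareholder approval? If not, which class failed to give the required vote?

Not approved — the C shares did not give the required vote.

A: 4/5 of 368424 = 294739.20, rounded up to 294740; 294,740 required, 294,764 in favor — approved.
B: 3/4 of 6360255 = 4770191.25, rounded up to 4770192; 4,770,192 required, 4,770,192 in favor — approved.
C: 4/5 of 1080967 = 864773.60, rounded up to 864774; 864,774 required, 864,678 in favor — not approved.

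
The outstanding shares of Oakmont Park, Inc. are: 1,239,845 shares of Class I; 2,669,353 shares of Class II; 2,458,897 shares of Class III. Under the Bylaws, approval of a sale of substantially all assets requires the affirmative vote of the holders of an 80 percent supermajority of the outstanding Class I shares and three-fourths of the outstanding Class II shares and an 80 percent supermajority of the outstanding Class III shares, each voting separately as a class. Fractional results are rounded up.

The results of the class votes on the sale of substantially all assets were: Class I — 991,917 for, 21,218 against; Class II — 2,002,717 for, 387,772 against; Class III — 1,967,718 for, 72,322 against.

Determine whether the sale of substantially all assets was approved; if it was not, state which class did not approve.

Class I: 4/5 of 1239845 = 991876; 991,876 required, 991,917 in favor — approved.
Class II: 3/4 of 2669353 = 2002014.75, rounded up to 2002015; 2,002,015 required, 2,002,717 in favor — approved.
Class III: 4/5 of 2458897 = 1967117.60, rounded up to 1967118; 1,967,118 required, 1,967,718 in favor — approved.

Approved — every class gave the required vote.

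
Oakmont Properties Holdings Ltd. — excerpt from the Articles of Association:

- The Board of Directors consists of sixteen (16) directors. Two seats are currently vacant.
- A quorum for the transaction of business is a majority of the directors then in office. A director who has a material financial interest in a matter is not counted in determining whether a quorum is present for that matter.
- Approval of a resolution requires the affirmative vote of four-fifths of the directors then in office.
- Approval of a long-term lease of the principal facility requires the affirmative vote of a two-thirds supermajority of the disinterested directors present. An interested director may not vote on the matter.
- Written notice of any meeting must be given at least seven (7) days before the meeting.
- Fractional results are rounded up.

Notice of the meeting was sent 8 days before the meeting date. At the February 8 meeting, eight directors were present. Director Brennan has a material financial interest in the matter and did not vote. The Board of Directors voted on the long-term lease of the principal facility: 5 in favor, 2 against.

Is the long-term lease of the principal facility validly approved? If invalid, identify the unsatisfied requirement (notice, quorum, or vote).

Invalid — quorum requirement not satisfied.

Notice: 8 days given; 7 required (8 ≥ 7). Satisfied.
Quorum: 8 present, but the 1 interested director does not count, leaving 7. Quorum is 8. Not satisfied.
Vote: the long-term lease of the principal facility requires two-thirds of the disinterested directors present (8 − 1 = 7). 2/3 of 7 = 4.67, rounded up to 5, so 5 affirmative votes are needed; 5 voted in favor. Satisfied. (Moot — without a quorum no business can be validly transacted.)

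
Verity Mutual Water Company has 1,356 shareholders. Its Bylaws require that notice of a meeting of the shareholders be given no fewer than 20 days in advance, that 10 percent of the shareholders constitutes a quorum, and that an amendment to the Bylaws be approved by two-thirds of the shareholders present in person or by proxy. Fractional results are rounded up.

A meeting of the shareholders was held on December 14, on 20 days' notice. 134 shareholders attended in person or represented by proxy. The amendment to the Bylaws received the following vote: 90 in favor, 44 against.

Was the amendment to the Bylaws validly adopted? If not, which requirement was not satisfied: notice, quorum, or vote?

Invalid — quorum requirement not satisfied.

Notice: 20 days given; 20 required. Satisfied.
Quorum: 10% of 1,356 = 135.60, rounded up to 136; 134 present. Not satisfied.
Vote: requires two-thirds of those present (134); 2/3 of 134 = 89.33, rounded up to 90, so 90 needed; 90 in favor. Satisfied.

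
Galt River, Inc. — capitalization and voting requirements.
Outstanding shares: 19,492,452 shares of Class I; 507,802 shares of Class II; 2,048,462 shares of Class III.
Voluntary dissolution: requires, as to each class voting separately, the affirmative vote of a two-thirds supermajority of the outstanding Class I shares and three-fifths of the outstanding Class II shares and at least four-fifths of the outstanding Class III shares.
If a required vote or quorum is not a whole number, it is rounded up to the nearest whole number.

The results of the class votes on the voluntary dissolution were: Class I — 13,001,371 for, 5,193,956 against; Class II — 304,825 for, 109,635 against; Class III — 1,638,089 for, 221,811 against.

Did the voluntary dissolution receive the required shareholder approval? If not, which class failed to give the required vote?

Not approved — the Class III shares did not give the required vote.

Class I: 2/3 of 19492452 = 12994968; 12,994,968 required, 13,001,371 in favor — approved.
Class II: 3/5 of 507802 = 304681.20, rounded up to 304682; 304,682 required, 304,825 in favor — approved.
Class III: 4/5 of 2048462 = 1638769.60, rounded up to 1638770; 1,638,770 required, 1,638,089 in favor — not approved.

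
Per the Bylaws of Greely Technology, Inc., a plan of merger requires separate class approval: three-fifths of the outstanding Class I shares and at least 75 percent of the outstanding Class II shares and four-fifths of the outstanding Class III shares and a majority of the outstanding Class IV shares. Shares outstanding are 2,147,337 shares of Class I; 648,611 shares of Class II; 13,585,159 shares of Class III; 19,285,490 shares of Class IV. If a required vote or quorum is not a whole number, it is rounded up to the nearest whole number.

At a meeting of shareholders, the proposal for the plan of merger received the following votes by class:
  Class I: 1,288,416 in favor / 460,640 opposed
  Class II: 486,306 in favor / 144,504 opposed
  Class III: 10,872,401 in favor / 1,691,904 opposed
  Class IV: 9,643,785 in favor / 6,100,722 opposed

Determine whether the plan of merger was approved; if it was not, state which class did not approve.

Class I: 3/5 of 2147337 = 1288402.20, rounded up to 1288403; 1,288,403 required, 1,288,416 in favor — approved.
Class II: 3/4 of 648611 = 486458.25, rounded up to 486459; 486,459 required, 486,306 in favor — not approved.
Class III: 4/5 of 13585159 = 10868127.20, rounded up to 10868128; 10,868,128 required, 10,872,401 in favor — approved.
Class IV: a majority of 19285490 is 9642746; 9,642,746 required, 9,643,785 in favor — approved.

Not approved — the Class II shares did not give the required vote.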